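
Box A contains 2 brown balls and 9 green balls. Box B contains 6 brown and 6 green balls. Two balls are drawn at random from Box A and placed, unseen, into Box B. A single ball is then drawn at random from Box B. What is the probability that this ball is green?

6/11

Condition on how many of the transferred balls are green (from Box A: 9 green of 11; then Box B has 14 total).
  0 green: C(9,0)C(2,2)/C(11,2) = 1/55; then P = 6/14
  1 green: C(9,1)C(2,1)/C(11,2) = 18/55; then P = 7/14
  2 green: C(9,2)C(2,0)/C(11,2) = 36/55; then P = 8/14
P(green from Box B) = 6/11 ≈ 0.5455.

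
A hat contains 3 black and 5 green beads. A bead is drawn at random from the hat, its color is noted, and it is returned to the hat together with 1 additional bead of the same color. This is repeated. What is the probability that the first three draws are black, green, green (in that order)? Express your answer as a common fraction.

Track the composition after each reinforcement of +1.
P = (3/8) · (5/9) · (6/10) = 1/8 ≈ 0.1250.

1/8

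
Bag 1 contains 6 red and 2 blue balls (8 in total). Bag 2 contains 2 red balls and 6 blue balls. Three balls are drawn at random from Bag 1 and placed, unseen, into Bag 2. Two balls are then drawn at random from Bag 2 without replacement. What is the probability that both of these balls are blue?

549/1540

Condition on how many of the transferred balls are blue (from Bag 1: 2 blue of 8; then Bag 2 has 11 total).
  0 blue: C(2,0)C(6,3)/C(8,3) = 5/14; then P = C(6,2)/C(11,2) = 3/11
  1 blue: C(2,1)C(6,2)/C(8,3) = 15/28; then P = C(7,2)/C(11,2) = 21/55
  2 blue: C(2,2)C(6,1)/C(8,3) = 3/28; then P = C(8,2)/C(11,2) = 28/55
P(both blue) = 549/1540 ≈ 0.3565.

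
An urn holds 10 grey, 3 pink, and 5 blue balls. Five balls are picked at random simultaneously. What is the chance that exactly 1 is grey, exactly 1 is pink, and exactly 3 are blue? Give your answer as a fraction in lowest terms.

25/714

Unordered draws without replacement: count favorable combinations over C(18,5).
Favorable = C(10,1) · C(3,1) · C(5,3) = 300; total = C(18,5) = 8568.
P = 300/8568 = 25/714 ≈ 0.0350.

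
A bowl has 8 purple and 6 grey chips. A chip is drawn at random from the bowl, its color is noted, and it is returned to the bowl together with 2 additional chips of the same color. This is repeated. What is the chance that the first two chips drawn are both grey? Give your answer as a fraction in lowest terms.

After a grey draw the bowl holds 8 grey out of 16.
P = (6/14)·(8/16) = 3/14 ≈ 0.2143.

3/14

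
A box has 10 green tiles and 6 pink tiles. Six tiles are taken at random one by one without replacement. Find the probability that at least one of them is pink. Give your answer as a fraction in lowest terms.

Use the complement: P(at least one pink) = 1 − P(no pink).
P(none) = C(10,6)/C(16,6) = 210/8008.
So P = 1 − 210/8008 = 557/572 ≈ 0.9738.

557/572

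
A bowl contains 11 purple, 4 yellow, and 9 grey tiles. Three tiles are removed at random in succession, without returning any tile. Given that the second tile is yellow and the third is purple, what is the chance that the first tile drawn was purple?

P(first=purple and the second tile is yellow and the third is purple) = (11/24)·(4/23)·(10/22) = 5/138.
P(E) = Σ over first color = 5/138 + 1/92 + 3/92 = 11/138.
By Bayes, P(first=purple | E) = 5/138 / 11/138 = 5/11 ≈ 0.4545.

5/11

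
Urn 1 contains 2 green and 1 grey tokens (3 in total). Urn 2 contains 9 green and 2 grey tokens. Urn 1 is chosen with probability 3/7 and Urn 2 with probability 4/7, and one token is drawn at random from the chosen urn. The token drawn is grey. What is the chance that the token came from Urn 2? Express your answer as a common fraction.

8/19

P(grey | Urn 1) = 1/3; P(grey | Urn 2) = 2/11.
P(grey) = 3/7·1/3 + 4/7·2/11 = 19/77.
By Bayes' rule, P(Urn 2 | grey) = 8/77 / 19/77 = 8/19 ≈ 0.4211.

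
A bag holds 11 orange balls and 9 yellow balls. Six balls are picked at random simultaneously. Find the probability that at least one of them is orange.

3223/3230

Use the complement: P(at least one orange) = 1 − P(no orange).
P(none) = C(9,6)/C(20,6) = 84/38760.
So P = 1 − 84/38760 = 3223/3230 ≈ 0.9978.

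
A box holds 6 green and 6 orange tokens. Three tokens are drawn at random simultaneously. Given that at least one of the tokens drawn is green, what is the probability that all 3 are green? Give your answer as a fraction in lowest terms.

1/10

P(all 3 green) = C(6,3)/C(12,3) = 1/11; P(at least one green) = 1 − C(6,3)/C(12,3) = 10/11.
Since 'all 3 green' ⊆ 'at least one green', P(all 3 | at least one) = 1/11 / 10/11 = 1/10 ≈ 0.1000.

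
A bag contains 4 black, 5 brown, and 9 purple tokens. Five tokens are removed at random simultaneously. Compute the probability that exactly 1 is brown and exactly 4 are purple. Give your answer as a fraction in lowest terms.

5/68

Unordered draws without replacement: count favorable combinations over C(18,5).
Favorable = C(4,0) · C(5,1) · C(9,4) = 630; total = C(18,5) = 8568.
P = 630/8568 = 5/68 ≈ 0.0735.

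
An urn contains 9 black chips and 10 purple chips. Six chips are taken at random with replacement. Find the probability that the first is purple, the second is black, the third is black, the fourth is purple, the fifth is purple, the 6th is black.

Multiply the conditional probability of each draw in order, with replacement (the composition resets each draw).
P = (10/19) · (9/19) · (9/19) · (10/19) · (10/19) · (9/19) = 729000/47045881 ≈ 0.0155.

729000/47045881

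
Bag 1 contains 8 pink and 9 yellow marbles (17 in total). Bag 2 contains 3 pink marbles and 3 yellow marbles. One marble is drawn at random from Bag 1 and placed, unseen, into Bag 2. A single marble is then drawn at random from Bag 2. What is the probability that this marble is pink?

Condition on how many of the transferred marbles are pink (from Bag 1: 8 pink of 17; then Bag 2 has 7 total).
  0 pink: C(8,0)C(9,1)/C(17,1) = 9/17; then P = 3/7
  1 pink: C(8,1)C(9,0)/C(17,1) = 8/17; then P = 4/7
P(pink from Bag 2) = 59/119 ≈ 0.4958.

59/119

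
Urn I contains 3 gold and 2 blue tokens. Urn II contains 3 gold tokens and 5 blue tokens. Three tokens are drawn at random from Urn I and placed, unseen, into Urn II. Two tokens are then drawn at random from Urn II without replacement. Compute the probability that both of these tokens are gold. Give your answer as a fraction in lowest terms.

Condition on how many of the transferred tokens are gold (from Urn I: 3 gold of 5; then Urn II has 11 total).
  1 gold: C(3,1)C(2,2)/C(5,3) = 3/10; then P = C(4,2)/C(11,2) = 6/55
  2 gold: C(3,2)C(2,1)/C(5,3) = 3/5; then P = C(5,2)/C(11,2) = 2/11
  3 gold: C(3,3)C(2,0)/C(5,3) = 1/10; then P = C(6,2)/C(11,2) = 3/11
P(both gold) = 93/550 ≈ 0.1691.

93/550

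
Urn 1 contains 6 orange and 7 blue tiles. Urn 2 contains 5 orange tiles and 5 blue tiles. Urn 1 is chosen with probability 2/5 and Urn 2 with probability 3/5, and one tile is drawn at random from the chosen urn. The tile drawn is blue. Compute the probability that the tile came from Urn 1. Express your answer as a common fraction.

28/67

P(blue | Urn 1) = 7/13; P(blue | Urn 2) = 1/2.
P(blue) = 2/5·7/13 + 3/5·1/2 = 67/130.
By Bayes' rule, P(Urn 1 | blue) = 14/65 / 67/130 = 28/67 ≈ 0.4179.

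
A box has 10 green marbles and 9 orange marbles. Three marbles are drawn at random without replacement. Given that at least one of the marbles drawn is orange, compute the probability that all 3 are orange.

P(all 3 orange) = C(9,3)/C(19,3) = 28/323; P(at least one orange) = 1 − C(10,3)/C(19,3) = 283/323.
Since 'all 3 orange' ⊆ 'at least one orange', P(all 3 | at least one) = 28/323 / 283/323 = 28/283 ≈ 0.0989.

28/283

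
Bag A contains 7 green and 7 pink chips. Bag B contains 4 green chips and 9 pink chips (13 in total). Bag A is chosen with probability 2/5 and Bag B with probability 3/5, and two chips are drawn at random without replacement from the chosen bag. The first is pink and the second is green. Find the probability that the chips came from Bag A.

7/16

P(E | Bag A) = 7/26; P(E | Bag B) = 3/13.
P(E) = 2/5·7/26 + 3/5·3/13 = 16/65.
By Bayes' rule, P(Bag A | E) = 7/65 / 16/65 = 7/16 ≈ 0.4375.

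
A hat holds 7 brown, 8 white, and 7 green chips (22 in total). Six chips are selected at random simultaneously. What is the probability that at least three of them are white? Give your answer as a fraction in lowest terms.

358/969

Sum the hypergeometric tail for j = 3,…,6 white chips.
Favorable = C(8,3)·C(14,3) + C(8,4)·C(14,2) + C(8,5)·C(14,1) + C(8,6)·C(14,0) = 27566; total = C(22,6) = 74613.
P = 27566/74613 = 358/969 ≈ 0.3695.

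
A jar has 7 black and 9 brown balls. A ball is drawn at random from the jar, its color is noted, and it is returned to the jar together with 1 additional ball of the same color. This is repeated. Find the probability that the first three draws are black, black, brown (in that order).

Track the composition after each reinforcement of +1.
P = (7/16) · (8/17) · (9/18) = 7/68 ≈ 0.1029.

7/68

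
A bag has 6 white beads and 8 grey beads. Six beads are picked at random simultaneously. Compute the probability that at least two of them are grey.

Sum the hypergeometric tail for j = 2,…,6 grey beads.
Favorable = C(8,2)·C(6,4) + C(8,3)·C(6,3) + C(8,4)·C(6,2) + C(8,5)·C(6,1) + C(8,6)·C(6,0) = 2954; total = C(14,6) = 3003.
P = 2954/3003 = 422/429 ≈ 0.9837.

422/429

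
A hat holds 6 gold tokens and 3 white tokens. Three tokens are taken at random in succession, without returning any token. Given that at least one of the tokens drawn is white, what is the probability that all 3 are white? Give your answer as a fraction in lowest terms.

P(all 3 white) = C(3,3)/C(9,3) = 1/84; P(at least one white) = 1 − C(6,3)/C(9,3) = 16/21.
Since 'all 3 white' ⊆ 'at least one white', P(all 3 | at least one) = 1/84 / 16/21 = 1/64 ≈ 0.0156.

1/64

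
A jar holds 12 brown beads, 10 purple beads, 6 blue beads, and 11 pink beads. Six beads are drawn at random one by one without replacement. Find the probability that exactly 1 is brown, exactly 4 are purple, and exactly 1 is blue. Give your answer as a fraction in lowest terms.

720/155363

Unordered draws without replacement: count favorable combinations over C(39,6).
Favorable = C(12,1) · C(10,4) · C(6,1) · C(11,0) = 15120; total = C(39,6) = 3262623.
P = 15120/3262623 = 720/155363 ≈ 0.0046.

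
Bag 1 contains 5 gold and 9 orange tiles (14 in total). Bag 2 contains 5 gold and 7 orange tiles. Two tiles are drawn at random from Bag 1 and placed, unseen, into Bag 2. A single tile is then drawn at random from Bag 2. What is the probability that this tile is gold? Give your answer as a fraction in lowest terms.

20/49

Condition on how many of the transferred tiles are gold (from Bag 1: 5 gold of 14; then Bag 2 has 14 total).
  0 gold: C(5,0)C(9,2)/C(14,2) = 36/91; then P = 5/14
  1 gold: C(5,1)C(9,1)/C(14,2) = 45/91; then P = 6/14
  2 gold: C(5,2)C(9,0)/C(14,2) = 10/91; then P = 7/14
P(gold from Bag 2) = 20/49 ≈ 0.4082.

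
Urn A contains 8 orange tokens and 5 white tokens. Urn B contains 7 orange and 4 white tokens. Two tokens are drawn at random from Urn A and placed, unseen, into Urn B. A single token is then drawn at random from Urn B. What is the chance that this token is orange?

107/169

Condition on how many of the transferred tokens are orange (from Urn A: 8 orange of 13; then Urn B has 13 total).
  0 orange: C(8,0)C(5,2)/C(13,2) = 5/39; then P = 7/13
  1 orange: C(8,1)C(5,1)/C(13,2) = 20/39; then P = 8/13
  2 orange: C(8,2)C(5,0)/C(13,2) = 14/39; then P = 9/13
P(orange from Urn B) = 107/169 ≈ 0.6331.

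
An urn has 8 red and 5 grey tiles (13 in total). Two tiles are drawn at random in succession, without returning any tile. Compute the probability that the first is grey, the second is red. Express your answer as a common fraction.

Multiply the conditional probability of each draw in order, without replacement, so each draw removes one from its color and from the total.
P = (5/13) · (8/12) = 10/39 ≈ 0.2564.

10/39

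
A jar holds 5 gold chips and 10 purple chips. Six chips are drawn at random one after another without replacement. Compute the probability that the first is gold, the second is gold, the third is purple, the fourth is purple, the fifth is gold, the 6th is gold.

Multiply the conditional probability of each draw in order, without replacement, so each draw removes one from its color and from the total.
P = (5/15) · (4/14) · (10/13) · (9/12) · (3/11) · (2/10) = 3/1001 ≈ 0.0030.

3/1001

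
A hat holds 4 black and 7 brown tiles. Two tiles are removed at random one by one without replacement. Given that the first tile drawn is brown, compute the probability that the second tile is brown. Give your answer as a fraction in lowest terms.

3/5

After removing 1 brown, the hat has 6 brown out of 10 remaining.
P(second is brown | given) = 6/10 = 3/5 ≈ 0.6000.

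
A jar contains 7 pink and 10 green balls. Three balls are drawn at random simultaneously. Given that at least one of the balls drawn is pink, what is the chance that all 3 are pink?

1/16

P(all 3 pink) = C(7,3)/C(17,3) = 7/136; P(at least one pink) = 1 − C(10,3)/C(17,3) = 14/17.
Since 'all 3 pink' ⊆ 'at least one pink', P(all 3 | at least one) = 7/136 / 14/17 = 1/16 ≈ 0.0625.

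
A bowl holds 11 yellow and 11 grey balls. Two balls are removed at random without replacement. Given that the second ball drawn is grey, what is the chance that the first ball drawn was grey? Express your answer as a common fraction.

P(first=grey and the second ball drawn is grey) = (11/22)·(10/21) = 5/21.
P(the second ball drawn is grey) = Σ over first color = 11/42 + 5/21 = 1/2.
By Bayes, P(first=grey | the second ball drawn is grey) = 5/21 / 1/2 = 10/21 ≈ 0.4762.

10/21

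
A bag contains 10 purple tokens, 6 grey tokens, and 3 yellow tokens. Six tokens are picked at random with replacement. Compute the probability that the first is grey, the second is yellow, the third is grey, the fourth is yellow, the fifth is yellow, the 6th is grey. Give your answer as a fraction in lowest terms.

Multiply the conditional probability of each draw in order, with replacement (the composition resets each draw).
P = (6/19) · (3/19) · (6/19) · (3/19) · (3/19) · (6/19) = 5832/47045881 ≈ 0.0001.

5832/47045881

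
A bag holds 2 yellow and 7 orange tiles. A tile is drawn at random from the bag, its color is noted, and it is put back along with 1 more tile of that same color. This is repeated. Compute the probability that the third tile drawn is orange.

Sum over the four possibilities for the first two draws (orange/not-orange each), tracking how the orange count and total change by +1 per draw.
P(third is orange) = 7/9 ≈ 0.7778. (In a Pólya urn every draw has the same marginal probability 7/9.)

7/9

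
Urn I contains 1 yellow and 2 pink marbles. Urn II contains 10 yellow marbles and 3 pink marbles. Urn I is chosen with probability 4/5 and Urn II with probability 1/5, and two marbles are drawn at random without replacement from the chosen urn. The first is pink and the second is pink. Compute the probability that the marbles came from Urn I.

104/107

P(E | Urn I) = 1/3; P(E | Urn II) = 1/26.
P(E) = 4/5·1/3 + 1/5·1/26 = 107/390.
By Bayes' rule, P(Urn I | E) = 4/15 / 107/390 = 104/107 ≈ 0.9720.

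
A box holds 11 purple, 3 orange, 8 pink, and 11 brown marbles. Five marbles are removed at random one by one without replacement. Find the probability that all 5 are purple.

7/3596

Unordered draws without replacement: count favorable combinations over C(33,5).
Favorable = C(11,5) · C(3,0) · C(8,0) · C(11,0) = 462; total = C(33,5) = 237336.
P = 462/237336 = 7/3596 ≈ 0.0019.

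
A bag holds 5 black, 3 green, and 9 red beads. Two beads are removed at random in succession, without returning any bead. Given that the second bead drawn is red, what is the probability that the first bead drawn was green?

3/16

P(first=green and the second bead drawn is red) = (3/17)·(9/16) = 27/272.
P(the second bead drawn is red) = Σ over first color = 45/272 + 27/272 + 9/34 = 9/17.
By Bayes, P(first=green | the second bead drawn is red) = 27/272 / 9/17 = 3/16 ≈ 0.1875.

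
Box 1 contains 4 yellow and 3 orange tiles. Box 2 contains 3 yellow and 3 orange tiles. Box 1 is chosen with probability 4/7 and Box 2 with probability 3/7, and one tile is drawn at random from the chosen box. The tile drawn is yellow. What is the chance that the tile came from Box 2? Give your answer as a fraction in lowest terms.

P(yellow | Box 1) = 4/7; P(yellow | Box 2) = 1/2.
P(yellow) = 4/7·4/7 + 3/7·1/2 = 53/98.
By Bayes' rule, P(Box 2 | yellow) = 3/14 / 53/98 = 21/53 ≈ 0.3962.

21/53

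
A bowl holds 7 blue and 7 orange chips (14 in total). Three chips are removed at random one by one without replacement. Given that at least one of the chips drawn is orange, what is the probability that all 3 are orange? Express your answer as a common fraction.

P(all 3 orange) = C(7,3)/C(14,3) = 5/52; P(at least one orange) = 1 − C(7,3)/C(14,3) = 47/52.
Since 'all 3 orange' ⊆ 'at least one orange', P(all 3 | at least one) = 5/52 / 47/52 = 5/47 ≈ 0.1064.

5/47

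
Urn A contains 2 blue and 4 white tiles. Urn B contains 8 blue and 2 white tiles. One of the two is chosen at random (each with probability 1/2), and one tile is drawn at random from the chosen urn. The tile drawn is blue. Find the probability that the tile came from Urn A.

5/17

P(blue | Urn A) = 1/3; P(blue | Urn B) = 4/5.
P(blue) = 1/2·1/3 + 1/2·4/5 = 17/30.
By Bayes' rule, P(Urn A | blue) = 1/6 / 17/30 = 5/17 ≈ 0.2941.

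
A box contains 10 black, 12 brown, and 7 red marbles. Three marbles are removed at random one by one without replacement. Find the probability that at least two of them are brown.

Sum the hypergeometric tail for j = 2,…,3 brown marbles.
Favorable = C(12,2)·C(17,1) + C(12,3)·C(17,0) = 1342; total = C(29,3) = 3654.
P = 1342/3654 = 671/1827 ≈ 0.3673.

671/1827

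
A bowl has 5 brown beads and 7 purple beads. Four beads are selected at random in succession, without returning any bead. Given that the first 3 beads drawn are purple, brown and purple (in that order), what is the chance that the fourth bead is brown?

4/9

After removing 1 brown, 2 purple, the bowl has 4 brown out of 9 remaining.
P(fourth is brown | given) = 4/9 ≈ 0.4444.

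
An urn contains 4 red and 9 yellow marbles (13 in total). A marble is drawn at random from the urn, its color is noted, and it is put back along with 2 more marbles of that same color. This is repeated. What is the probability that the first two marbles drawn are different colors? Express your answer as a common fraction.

Either red then yellow, or yellow then red; after the first draw the total is 15.
P = (4/13)·(9/15) + (9/13)·(4/15) = 24/65 ≈ 0.3692.

24/65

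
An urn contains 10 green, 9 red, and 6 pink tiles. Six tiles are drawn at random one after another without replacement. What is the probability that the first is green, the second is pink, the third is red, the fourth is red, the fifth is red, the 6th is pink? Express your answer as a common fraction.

Multiply the conditional probability of each draw in order, without replacement, so each draw removes one from its color and from the total.
P = (10/25) · (6/24) · (9/23) · (8/22) · (7/21) · (5/20) = 3/2530 ≈ 0.0012.

3/2530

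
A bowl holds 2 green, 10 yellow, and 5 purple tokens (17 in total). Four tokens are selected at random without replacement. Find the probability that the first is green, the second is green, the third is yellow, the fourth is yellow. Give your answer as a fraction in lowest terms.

Multiply the conditional probability of each draw in order, without replacement, so each draw removes one from its color and from the total.
P = (2/17) · (1/16) · (10/15) · (9/14) = 3/952 ≈ 0.0032.

3/952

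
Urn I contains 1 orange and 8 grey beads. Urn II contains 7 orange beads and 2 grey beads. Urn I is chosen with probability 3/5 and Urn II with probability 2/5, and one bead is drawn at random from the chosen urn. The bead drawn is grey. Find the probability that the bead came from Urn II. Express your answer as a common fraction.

P(grey | Urn I) = 8/9; P(grey | Urn II) = 2/9.
P(grey) = 3/5·8/9 + 2/5·2/9 = 28/45.
By Bayes' rule, P(Urn II | grey) = 4/45 / 28/45 = 1/7 ≈ 0.1429.

1/7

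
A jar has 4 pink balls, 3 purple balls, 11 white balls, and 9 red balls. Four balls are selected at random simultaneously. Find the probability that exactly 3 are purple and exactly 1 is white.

Unordered draws without replacement: count favorable combinations over C(27,4).
Favorable = C(4,0) · C(3,3) · C(11,1) · C(9,0) = 11; total = C(27,4) = 17550.
P = 11/17550 = 11/17550 ≈ 0.0006.

11/17550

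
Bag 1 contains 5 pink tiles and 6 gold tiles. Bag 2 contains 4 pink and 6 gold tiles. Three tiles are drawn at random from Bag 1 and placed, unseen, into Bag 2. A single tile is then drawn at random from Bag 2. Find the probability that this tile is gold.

84/143

Condition on how many of the transferred tiles are gold (from Bag 1: 6 gold of 11; then Bag 2 has 13 total).
  0 gold: C(6,0)C(5,3)/C(11,3) = 2/33; then P = 6/13
  1 gold: C(6,1)C(5,2)/C(11,3) = 4/11; then P = 7/13
  2 gold: C(6,2)C(5,1)/C(11,3) = 5/11; then P = 8/13
  3 gold: C(6,3)C(5,0)/C(11,3) = 4/33; then P = 9/13
P(gold from Bag 2) = 84/143 ≈ 0.5874.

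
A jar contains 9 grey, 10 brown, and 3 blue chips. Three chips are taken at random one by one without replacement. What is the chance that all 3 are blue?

1/1540

Unordered draws without replacement: count favorable combinations over C(22,3).
Favorable = C(9,0) · C(10,0) · C(3,3) = 1; total = C(22,3) = 1540.
P = 1/1540 = 1/1540 ≈ 0.0006.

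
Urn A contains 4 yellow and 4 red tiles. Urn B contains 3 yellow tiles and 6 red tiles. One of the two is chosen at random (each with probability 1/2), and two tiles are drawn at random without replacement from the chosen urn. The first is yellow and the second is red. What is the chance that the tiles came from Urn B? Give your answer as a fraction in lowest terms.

P(E | Urn A) = 2/7; P(E | Urn B) = 1/4.
P(E) = 1/2·2/7 + 1/2·1/4 = 15/56.
By Bayes' rule, P(Urn B | E) = 1/8 / 15/56 = 7/15 ≈ 0.4667.

7/15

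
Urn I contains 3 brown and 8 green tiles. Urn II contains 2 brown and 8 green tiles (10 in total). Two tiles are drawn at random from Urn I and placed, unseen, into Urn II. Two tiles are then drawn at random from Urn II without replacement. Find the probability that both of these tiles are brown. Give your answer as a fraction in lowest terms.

59/1815

Condition on how many of the transferred tiles are brown (from Urn I: 3 brown of 11; then Urn II has 12 total).
  0 brown: C(3,0)C(8,2)/C(11,2) = 28/55; then P = C(2,2)/C(12,2) = 1/66
  1 brown: C(3,1)C(8,1)/C(11,2) = 24/55; then P = C(3,2)/C(12,2) = 1/22
  2 brown: C(3,2)C(8,0)/C(11,2) = 3/55; then P = C(4,2)/C(12,2) = 1/11
P(both brown) = 59/1815 ≈ 0.0325.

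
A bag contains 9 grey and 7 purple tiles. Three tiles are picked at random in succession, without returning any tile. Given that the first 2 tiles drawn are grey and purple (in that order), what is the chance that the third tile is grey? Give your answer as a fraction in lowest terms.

4/7

After removing 1 grey, 1 purple, the bag has 8 grey out of 14 remaining.
P(third is grey | given) = 8/14 = 4/7 ≈ 0.5714.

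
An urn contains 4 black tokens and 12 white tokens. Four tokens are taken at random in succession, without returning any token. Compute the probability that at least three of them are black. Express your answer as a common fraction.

Sum the hypergeometric tail for j = 3,…,4 black tokens.
Favorable = C(4,3)·C(12,1) + C(4,4)·C(12,0) = 49; total = C(16,4) = 1820.
P = 49/1820 = 7/260 ≈ 0.0269.

7/260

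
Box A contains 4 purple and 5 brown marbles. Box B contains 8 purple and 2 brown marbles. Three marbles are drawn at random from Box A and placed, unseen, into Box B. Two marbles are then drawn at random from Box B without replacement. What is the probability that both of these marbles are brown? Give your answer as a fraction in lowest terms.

31/468

Condition on how many of the transferred marbles are brown (from Box A: 5 brown of 9; then Box B has 13 total).
  0 brown: C(5,0)C(4,3)/C(9,3) = 1/21; then P = C(2,2)/C(13,2) = 1/78
  1 brown: C(5,1)C(4,2)/C(9,3) = 5/14; then P = C(3,2)/C(13,2) = 1/26
  2 brown: C(5,2)C(4,1)/C(9,3) = 10/21; then P = C(4,2)/C(13,2) = 1/13
  3 brown: C(5,3)C(4,0)/C(9,3) = 5/42; then P = C(5,2)/C(13,2) = 5/39
P(both brown) = 31/468 ≈ 0.0662.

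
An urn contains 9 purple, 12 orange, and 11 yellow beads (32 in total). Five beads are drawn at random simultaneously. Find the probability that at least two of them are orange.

31933/50344

Sum the hypergeometric tail for j = 2,…,5 orange beads.
Favorable = C(12,2)·C(20,3) + C(12,3)·C(20,2) + C(12,4)·C(20,1) + C(12,5)·C(20,0) = 127732; total = C(32,5) = 201376.
P = 127732/201376 = 31933/50344 ≈ 0.6343.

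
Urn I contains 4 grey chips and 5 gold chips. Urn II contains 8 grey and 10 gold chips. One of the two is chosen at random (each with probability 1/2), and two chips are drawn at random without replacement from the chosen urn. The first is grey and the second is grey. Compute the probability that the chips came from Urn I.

51/107

P(E | Urn I) = 1/6; P(E | Urn II) = 28/153.
P(E) = 1/2·1/6 + 1/2·28/153 = 107/612.
By Bayes' rule, P(Urn I | E) = 1/12 / 107/612 = 51/107 ≈ 0.4766.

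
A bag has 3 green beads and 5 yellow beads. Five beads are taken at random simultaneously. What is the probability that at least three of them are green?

Sum the hypergeometric tail for j = 3,…,3 green beads.
Favorable = C(3,3)·C(5,2) = 10; total = C(8,5) = 56.
P = 10/56 = 5/28 ≈ 0.1786.

5/28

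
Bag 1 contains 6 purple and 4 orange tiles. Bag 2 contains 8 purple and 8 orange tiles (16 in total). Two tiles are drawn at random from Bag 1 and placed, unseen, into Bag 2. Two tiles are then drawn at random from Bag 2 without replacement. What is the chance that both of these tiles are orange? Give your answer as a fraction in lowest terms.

518/2295

Condition on how many of the transferred tiles are orange (from Bag 1: 4 orange of 10; then Bag 2 has 18 total).
  0 orange: C(4,0)C(6,2)/C(10,2) = 1/3; then P = C(8,2)/C(18,2) = 28/153
  1 orange: C(4,1)C(6,1)/C(10,2) = 8/15; then P = C(9,2)/C(18,2) = 4/17
  2 orange: C(4,2)C(6,0)/C(10,2) = 2/15; then P = C(10,2)/C(18,2) = 5/17
P(both orange) = 518/2295 ≈ 0.2257.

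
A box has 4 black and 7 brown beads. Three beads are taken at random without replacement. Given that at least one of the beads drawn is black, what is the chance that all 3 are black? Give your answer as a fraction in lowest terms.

2/65

P(all 3 black) = C(4,3)/C(11,3) = 4/165; P(at least one black) = 1 − C(7,3)/C(11,3) = 26/33.
Since 'all 3 black' ⊆ 'at least one black', P(all 3 | at least one) = 4/165 / 26/33 = 2/65 ≈ 0.0308.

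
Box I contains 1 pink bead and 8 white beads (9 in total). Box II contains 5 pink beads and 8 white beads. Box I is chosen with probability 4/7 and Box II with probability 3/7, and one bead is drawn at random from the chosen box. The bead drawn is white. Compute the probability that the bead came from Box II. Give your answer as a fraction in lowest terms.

27/79

P(white | Box I) = 8/9; P(white | Box II) = 8/13.
P(white) = 4/7·8/9 + 3/7·8/13 = 632/819.
By Bayes' rule, P(Box II | white) = 24/91 / 632/819 = 27/79 ≈ 0.3418.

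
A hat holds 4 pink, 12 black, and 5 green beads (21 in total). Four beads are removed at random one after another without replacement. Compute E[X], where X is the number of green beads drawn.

20/21

By linearity of expectation, E[X] = Σ P(draw i is green); by symmetry each draw (even without replacement) has P(green) = 5/21.
E[X] = 4 · 5/21 = 20/21 ≈ 0.9524.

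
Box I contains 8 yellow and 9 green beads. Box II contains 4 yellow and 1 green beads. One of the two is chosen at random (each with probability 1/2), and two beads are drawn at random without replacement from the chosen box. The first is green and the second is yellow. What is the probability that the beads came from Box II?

34/79

P(E | Box I) = 9/34; P(E | Box II) = 1/5.
P(E) = 1/2·9/34 + 1/2·1/5 = 79/340.
By Bayes' rule, P(Box II | E) = 1/10 / 79/340 = 34/79 ≈ 0.4304.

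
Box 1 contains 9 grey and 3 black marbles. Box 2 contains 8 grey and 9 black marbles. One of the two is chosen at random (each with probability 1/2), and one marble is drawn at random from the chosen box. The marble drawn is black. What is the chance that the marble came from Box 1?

P(black | Box 1) = 1/4; P(black | Box 2) = 9/17.
P(black) = 1/2·1/4 + 1/2·9/17 = 53/136.
By Bayes' rule, P(Box 1 | black) = 1/8 / 53/136 = 17/53 ≈ 0.3208.

17/53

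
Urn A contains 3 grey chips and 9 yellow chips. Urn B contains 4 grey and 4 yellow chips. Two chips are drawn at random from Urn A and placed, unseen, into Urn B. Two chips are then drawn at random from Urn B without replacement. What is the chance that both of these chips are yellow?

46/165

Condition on how many of the transferred chips are yellow (from Urn A: 9 yellow of 12; then Urn B has 10 total).
  0 yellow: C(9,0)C(3,2)/C(12,2) = 1/22; then P = C(4,2)/C(10,2) = 2/15
  1 yellow: C(9,1)C(3,1)/C(12,2) = 9/22; then P = C(5,2)/C(10,2) = 2/9
  2 yellow: C(9,2)C(3,0)/C(12,2) = 6/11; then P = C(6,2)/C(10,2) = 1/3
P(both yellow) = 46/165 ≈ 0.2788.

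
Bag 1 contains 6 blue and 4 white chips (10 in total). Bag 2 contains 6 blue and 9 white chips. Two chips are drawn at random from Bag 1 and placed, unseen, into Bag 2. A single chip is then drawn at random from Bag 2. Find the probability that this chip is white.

Condition on how many of the transferred chips are white (from Bag 1: 4 white of 10; then Bag 2 has 17 total).
  0 white: C(4,0)C(6,2)/C(10,2) = 1/3; then P = 9/17
  1 white: C(4,1)C(6,1)/C(10,2) = 8/15; then P = 10/17
  2 white: C(4,2)C(6,0)/C(10,2) = 2/15; then P = 11/17
P(white from Bag 2) = 49/85 ≈ 0.5765.

49/85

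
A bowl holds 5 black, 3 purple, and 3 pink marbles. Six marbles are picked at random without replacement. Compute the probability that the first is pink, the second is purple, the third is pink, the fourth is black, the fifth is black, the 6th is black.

1/308

Multiply the conditional probability of each draw in order, without replacement, so each draw removes one from its color and from the total.
P = (3/11) · (3/10) · (2/9) · (5/8) · (4/7) · (3/6) = 1/308 ≈ 0.0032.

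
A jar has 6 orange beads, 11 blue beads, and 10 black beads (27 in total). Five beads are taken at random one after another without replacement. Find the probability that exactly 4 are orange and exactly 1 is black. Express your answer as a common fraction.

5/2691

Unordered draws without replacement: count favorable combinations over C(27,5).
Favorable = C(6,4) · C(11,0) · C(10,1) = 150; total = C(27,5) = 80730.
P = 150/80730 = 5/2691 ≈ 0.0019.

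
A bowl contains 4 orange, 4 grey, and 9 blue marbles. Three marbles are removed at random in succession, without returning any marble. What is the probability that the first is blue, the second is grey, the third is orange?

3/85

Multiply the conditional probability of each draw in order, without replacement, so each draw removes one from its color and from the total.
P = (9/17) · (4/16) · (4/15) = 3/85 ≈ 0.0353.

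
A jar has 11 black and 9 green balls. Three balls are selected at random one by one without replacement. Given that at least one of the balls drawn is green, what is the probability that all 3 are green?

P(all 3 green) = C(9,3)/C(20,3) = 7/95; P(at least one green) = 1 − C(11,3)/C(20,3) = 65/76.
Since 'all 3 green' ⊆ 'at least one green', P(all 3 | at least one) = 7/95 / 65/76 = 28/325 ≈ 0.0862.

28/325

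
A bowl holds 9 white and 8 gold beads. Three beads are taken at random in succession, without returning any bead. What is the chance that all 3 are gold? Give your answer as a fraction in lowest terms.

7/85

Unordered draws without replacement: count favorable combinations over C(17,3).
Favorable = C(9,0) · C(8,3) = 56; total = C(17,3) = 680.
P = 56/680 = 7/85 ≈ 0.0824.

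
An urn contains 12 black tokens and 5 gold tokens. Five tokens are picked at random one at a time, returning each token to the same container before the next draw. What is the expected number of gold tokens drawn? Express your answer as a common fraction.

By linearity of expectation, E[X] = Σ P(draw i is gold); each independent draw has P(gold) = 5/17.
E[X] = 5 · 5/17 = 25/17 ≈ 1.4706.

25/17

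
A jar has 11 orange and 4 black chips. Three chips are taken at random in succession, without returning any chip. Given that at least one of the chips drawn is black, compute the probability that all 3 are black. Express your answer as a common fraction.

P(all 3 black) = C(4,3)/C(15,3) = 4/455; P(at least one black) = 1 − C(11,3)/C(15,3) = 58/91.
Since 'all 3 black' ⊆ 'at least one black', P(all 3 | at least one) = 4/455 / 58/91 = 2/145 ≈ 0.0138.

2/145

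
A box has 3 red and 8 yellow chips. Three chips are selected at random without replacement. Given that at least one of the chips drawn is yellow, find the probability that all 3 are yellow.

P(all 3 yellow) = C(8,3)/C(11,3) = 56/165; P(at least one yellow) = 1 − C(3,3)/C(11,3) = 164/165.
Since 'all 3 yellow' ⊆ 'at least one yellow', P(all 3 | at least one) = 56/165 / 164/165 = 14/41 ≈ 0.3415.

14/41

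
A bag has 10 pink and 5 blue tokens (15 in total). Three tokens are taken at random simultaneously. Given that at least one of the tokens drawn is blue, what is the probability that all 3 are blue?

2/67

P(all 3 blue) = C(5,3)/C(15,3) = 2/91; P(at least one blue) = 1 − C(10,3)/C(15,3) = 67/91.
Since 'all 3 blue' ⊆ 'at least one blue', P(all 3 | at least one) = 2/91 / 67/91 = 2/67 ≈ 0.0299.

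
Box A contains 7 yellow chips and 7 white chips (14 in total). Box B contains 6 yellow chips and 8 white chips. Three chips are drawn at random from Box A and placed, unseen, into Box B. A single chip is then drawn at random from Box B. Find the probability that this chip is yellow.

Condition on how many of the transferred chips are yellow (from Box A: 7 yellow of 14; then Box B has 17 total).
  0 yellow: C(7,0)C(7,3)/C(14,3) = 5/52; then P = 6/17
  1 yellow: C(7,1)C(7,2)/C(14,3) = 21/52; then P = 7/17
  2 yellow: C(7,2)C(7,1)/C(14,3) = 21/52; then P = 8/17
  3 yellow: C(7,3)C(7,0)/C(14,3) = 5/52; then P = 9/17
P(yellow from Box B) = 15/34 ≈ 0.4412.

15/34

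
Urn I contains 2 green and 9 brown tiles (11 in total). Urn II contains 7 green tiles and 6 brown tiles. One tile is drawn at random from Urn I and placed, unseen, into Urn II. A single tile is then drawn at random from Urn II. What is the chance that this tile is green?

Condition on how many of the transferred tiles are green (from Urn I: 2 green of 11; then Urn II has 14 total).
  0 green: C(2,0)C(9,1)/C(11,1) = 9/11; then P = 7/14
  1 green: C(2,1)C(9,0)/C(11,1) = 2/11; then P = 8/14
P(green from Urn II) = 79/154 ≈ 0.5130.

79/154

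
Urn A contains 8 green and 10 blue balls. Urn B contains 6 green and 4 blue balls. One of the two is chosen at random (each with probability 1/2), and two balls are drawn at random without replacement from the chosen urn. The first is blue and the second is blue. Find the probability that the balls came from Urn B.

P(E | Urn A) = 5/17; P(E | Urn B) = 2/15.
P(E) = 1/2·5/17 + 1/2·2/15 = 109/510.
By Bayes' rule, P(Urn B | E) = 1/15 / 109/510 = 34/109 ≈ 0.3119.

34/109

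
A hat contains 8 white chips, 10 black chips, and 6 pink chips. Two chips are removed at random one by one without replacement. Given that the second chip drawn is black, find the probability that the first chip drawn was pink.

P(first=pink and the second chip drawn is black) = (6/24)·(10/23) = 5/46.
P(the second chip drawn is black) = Σ over first color = 10/69 + 15/92 + 5/46 = 5/12.
By Bayes, P(first=pink | the second chip drawn is black) = 5/46 / 5/12 = 6/23 ≈ 0.2609.

6/23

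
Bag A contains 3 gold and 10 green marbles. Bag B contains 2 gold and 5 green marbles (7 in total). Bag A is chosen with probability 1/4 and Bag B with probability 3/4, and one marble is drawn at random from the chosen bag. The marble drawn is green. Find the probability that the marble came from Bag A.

14/53

P(green | Bag A) = 10/13; P(green | Bag B) = 5/7.
P(green) = 1/4·10/13 + 3/4·5/7 = 265/364.
By Bayes' rule, P(Bag A | green) = 5/26 / 265/364 = 14/53 ≈ 0.2642.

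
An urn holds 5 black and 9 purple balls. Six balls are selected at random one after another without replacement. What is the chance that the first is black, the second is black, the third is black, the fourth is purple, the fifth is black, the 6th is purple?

4/1001

Multiply the conditional probability of each draw in order, without replacement, so each draw removes one from its color and from the total.
P = (5/14) · (4/13) · (3/12) · (9/11) · (2/10) · (8/9) = 4/1001 ≈ 0.0040.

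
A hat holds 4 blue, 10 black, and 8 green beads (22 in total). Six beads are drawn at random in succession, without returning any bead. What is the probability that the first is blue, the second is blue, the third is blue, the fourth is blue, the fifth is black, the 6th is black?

1/24871

Multiply the conditional probability of each draw in order, without replacement, so each draw removes one from its color and from the total.
P = (4/22) · (3/21) · (2/20) · (1/19) · (10/18) · (9/17) = 1/24871 ≈ 0.0000.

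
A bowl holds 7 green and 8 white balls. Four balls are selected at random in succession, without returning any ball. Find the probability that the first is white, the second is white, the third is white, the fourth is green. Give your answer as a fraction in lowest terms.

14/195

Multiply the conditional probability of each draw in order, without replacement, so each draw removes one from its color and from the total.
P = (8/15) · (7/14) · (6/13) · (7/12) = 14/195 ≈ 0.0718.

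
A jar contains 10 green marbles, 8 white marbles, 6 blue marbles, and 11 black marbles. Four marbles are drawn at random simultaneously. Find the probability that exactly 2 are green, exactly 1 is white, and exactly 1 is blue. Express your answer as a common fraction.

Unordered draws without replacement: count favorable combinations over C(35,4).
Favorable = C(10,2) · C(8,1) · C(6,1) · C(11,0) = 2160; total = C(35,4) = 52360.
P = 2160/52360 = 54/1309 ≈ 0.0413.

54/1309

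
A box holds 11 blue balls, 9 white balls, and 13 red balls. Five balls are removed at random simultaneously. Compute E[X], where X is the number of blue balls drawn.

By linearity of expectation, E[X] = Σ P(draw i is blue); by symmetry each draw (even without replacement) has P(blue) = 11/33.
E[X] = 5 · 11/33 = 5/3 ≈ 1.6667.

5/3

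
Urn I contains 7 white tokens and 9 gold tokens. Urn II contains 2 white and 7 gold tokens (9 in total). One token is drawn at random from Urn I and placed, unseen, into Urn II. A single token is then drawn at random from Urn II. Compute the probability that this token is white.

39/160

Condition on how many of the transferred tokens are white (from Urn I: 7 white of 16; then Urn II has 10 total).
  0 white: C(7,0)C(9,1)/C(16,1) = 9/16; then P = 2/10
  1 white: C(7,1)C(9,0)/C(16,1) = 7/16; then P = 3/10
P(white from Urn II) = 39/160 ≈ 0.2437.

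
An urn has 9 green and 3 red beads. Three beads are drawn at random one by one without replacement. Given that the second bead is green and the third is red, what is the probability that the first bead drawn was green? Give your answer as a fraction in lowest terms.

4/5

P(first=green and the second bead is green and the third is red) = (9/12)·(8/11)·(3/10) = 9/55.
P(E) = Σ over first color = 9/55 + 9/220 = 9/44.
By Bayes, P(first=green | E) = 9/55 / 9/44 = 4/5 ≈ 0.8000.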